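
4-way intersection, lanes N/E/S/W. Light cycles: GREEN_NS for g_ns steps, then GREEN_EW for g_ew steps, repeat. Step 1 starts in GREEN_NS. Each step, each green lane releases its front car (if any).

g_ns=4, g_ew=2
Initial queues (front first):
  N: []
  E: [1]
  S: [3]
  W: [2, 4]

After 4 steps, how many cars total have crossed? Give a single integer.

Answer: 1

Derivation:
Step 1 [NS]: N:empty,E:wait,S:car3-GO,W:wait | queues: N=0 E=1 S=0 W=2
Step 2 [NS]: N:empty,E:wait,S:empty,W:wait | queues: N=0 E=1 S=0 W=2
Step 3 [NS]: N:empty,E:wait,S:empty,W:wait | queues: N=0 E=1 S=0 W=2
Step 4 [NS]: N:empty,E:wait,S:empty,W:wait | queues: N=0 E=1 S=0 W=2
Cars crossed by step 4: 1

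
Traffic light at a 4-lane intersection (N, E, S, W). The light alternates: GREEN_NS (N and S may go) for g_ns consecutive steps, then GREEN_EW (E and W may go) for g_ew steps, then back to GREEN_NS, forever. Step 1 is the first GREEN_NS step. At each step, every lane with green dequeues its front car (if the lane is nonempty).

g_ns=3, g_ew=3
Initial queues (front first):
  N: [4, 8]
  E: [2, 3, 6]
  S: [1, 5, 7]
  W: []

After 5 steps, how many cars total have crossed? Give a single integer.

Step 1 [NS]: N:car4-GO,E:wait,S:car1-GO,W:wait | queues: N=1 E=3 S=2 W=0
Step 2 [NS]: N:car8-GO,E:wait,S:car5-GO,W:wait | queues: N=0 E=3 S=1 W=0
Step 3 [NS]: N:empty,E:wait,S:car7-GO,W:wait | queues: N=0 E=3 S=0 W=0
Step 4 [EW]: N:wait,E:car2-GO,S:wait,W:empty | queues: N=0 E=2 S=0 W=0
Step 5 [EW]: N:wait,E:car3-GO,S:wait,W:empty | queues: N=0 E=1 S=0 W=0
Cars crossed by step 5: 7

Answer: 7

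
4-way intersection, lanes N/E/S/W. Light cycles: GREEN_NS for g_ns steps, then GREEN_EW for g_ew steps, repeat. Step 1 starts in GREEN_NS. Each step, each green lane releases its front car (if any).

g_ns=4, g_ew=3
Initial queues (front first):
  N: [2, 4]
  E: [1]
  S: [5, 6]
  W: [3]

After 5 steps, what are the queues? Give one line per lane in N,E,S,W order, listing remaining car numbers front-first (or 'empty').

Step 1 [NS]: N:car2-GO,E:wait,S:car5-GO,W:wait | queues: N=1 E=1 S=1 W=1
Step 2 [NS]: N:car4-GO,E:wait,S:car6-GO,W:wait | queues: N=0 E=1 S=0 W=1
Step 3 [NS]: N:empty,E:wait,S:empty,W:wait | queues: N=0 E=1 S=0 W=1
Step 4 [NS]: N:empty,E:wait,S:empty,W:wait | queues: N=0 E=1 S=0 W=1
Step 5 [EW]: N:wait,E:car1-GO,S:wait,W:car3-GO | queues: N=0 E=0 S=0 W=0

N: empty
E: empty
S: empty
W: empty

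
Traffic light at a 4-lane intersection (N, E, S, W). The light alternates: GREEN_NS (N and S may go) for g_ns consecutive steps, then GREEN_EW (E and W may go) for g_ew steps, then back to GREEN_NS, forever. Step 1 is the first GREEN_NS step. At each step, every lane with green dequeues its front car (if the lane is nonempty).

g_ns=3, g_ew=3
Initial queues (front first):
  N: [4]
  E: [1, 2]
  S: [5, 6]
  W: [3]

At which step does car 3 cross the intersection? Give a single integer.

Step 1 [NS]: N:car4-GO,E:wait,S:car5-GO,W:wait | queues: N=0 E=2 S=1 W=1
Step 2 [NS]: N:empty,E:wait,S:car6-GO,W:wait | queues: N=0 E=2 S=0 W=1
Step 3 [NS]: N:empty,E:wait,S:empty,W:wait | queues: N=0 E=2 S=0 W=1
Step 4 [EW]: N:wait,E:car1-GO,S:wait,W:car3-GO | queues: N=0 E=1 S=0 W=0
Step 5 [EW]: N:wait,E:car2-GO,S:wait,W:empty | queues: N=0 E=0 S=0 W=0
Car 3 crosses at step 4

4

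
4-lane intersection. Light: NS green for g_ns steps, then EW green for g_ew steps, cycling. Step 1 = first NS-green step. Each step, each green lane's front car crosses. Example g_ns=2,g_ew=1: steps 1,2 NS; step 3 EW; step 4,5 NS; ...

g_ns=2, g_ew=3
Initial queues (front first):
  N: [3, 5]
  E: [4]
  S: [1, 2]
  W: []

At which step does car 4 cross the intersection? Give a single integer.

Step 1 [NS]: N:car3-GO,E:wait,S:car1-GO,W:wait | queues: N=1 E=1 S=1 W=0
Step 2 [NS]: N:car5-GO,E:wait,S:car2-GO,W:wait | queues: N=0 E=1 S=0 W=0
Step 3 [EW]: N:wait,E:car4-GO,S:wait,W:empty | queues: N=0 E=0 S=0 W=0
Car 4 crosses at step 3

3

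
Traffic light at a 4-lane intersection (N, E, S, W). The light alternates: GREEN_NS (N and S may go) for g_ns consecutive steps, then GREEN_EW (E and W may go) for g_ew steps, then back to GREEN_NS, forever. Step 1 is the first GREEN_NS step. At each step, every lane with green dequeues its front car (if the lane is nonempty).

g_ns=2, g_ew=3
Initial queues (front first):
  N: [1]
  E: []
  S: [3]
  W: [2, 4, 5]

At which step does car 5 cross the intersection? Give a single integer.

Step 1 [NS]: N:car1-GO,E:wait,S:car3-GO,W:wait | queues: N=0 E=0 S=0 W=3
Step 2 [NS]: N:empty,E:wait,S:empty,W:wait | queues: N=0 E=0 S=0 W=3
Step 3 [EW]: N:wait,E:empty,S:wait,W:car2-GO | queues: N=0 E=0 S=0 W=2
Step 4 [EW]: N:wait,E:empty,S:wait,W:car4-GO | queues: N=0 E=0 S=0 W=1
Step 5 [EW]: N:wait,E:empty,S:wait,W:car5-GO | queues: N=0 E=0 S=0 W=0
Car 5 crosses at step 5

5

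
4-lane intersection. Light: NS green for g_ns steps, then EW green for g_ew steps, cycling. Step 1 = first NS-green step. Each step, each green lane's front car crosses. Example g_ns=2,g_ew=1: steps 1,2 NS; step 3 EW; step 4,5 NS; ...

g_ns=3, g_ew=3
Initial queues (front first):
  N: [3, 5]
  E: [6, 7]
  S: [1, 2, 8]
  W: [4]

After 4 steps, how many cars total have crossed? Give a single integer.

Step 1 [NS]: N:car3-GO,E:wait,S:car1-GO,W:wait | queues: N=1 E=2 S=2 W=1
Step 2 [NS]: N:car5-GO,E:wait,S:car2-GO,W:wait | queues: N=0 E=2 S=1 W=1
Step 3 [NS]: N:empty,E:wait,S:car8-GO,W:wait | queues: N=0 E=2 S=0 W=1
Step 4 [EW]: N:wait,E:car6-GO,S:wait,W:car4-GO | queues: N=0 E=1 S=0 W=0
Cars crossed by step 4: 7

Answer: 7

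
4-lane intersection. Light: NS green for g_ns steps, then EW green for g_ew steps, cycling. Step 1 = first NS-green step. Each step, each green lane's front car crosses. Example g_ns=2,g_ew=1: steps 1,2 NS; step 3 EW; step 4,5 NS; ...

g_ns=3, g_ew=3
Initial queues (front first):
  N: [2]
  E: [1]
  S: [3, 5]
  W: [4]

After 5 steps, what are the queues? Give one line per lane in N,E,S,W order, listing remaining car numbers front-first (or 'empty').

Step 1 [NS]: N:car2-GO,E:wait,S:car3-GO,W:wait | queues: N=0 E=1 S=1 W=1
Step 2 [NS]: N:empty,E:wait,S:car5-GO,W:wait | queues: N=0 E=1 S=0 W=1
Step 3 [NS]: N:empty,E:wait,S:empty,W:wait | queues: N=0 E=1 S=0 W=1
Step 4 [EW]: N:wait,E:car1-GO,S:wait,W:car4-GO | queues: N=0 E=0 S=0 W=0

N: empty
E: empty
S: empty
W: empty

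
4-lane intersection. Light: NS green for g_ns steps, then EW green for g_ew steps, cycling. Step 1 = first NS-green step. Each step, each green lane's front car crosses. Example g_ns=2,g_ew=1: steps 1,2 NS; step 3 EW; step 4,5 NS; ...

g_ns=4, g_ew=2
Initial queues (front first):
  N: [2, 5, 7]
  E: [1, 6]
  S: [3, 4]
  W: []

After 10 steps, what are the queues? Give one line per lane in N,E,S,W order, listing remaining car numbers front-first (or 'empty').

Step 1 [NS]: N:car2-GO,E:wait,S:car3-GO,W:wait | queues: N=2 E=2 S=1 W=0
Step 2 [NS]: N:car5-GO,E:wait,S:car4-GO,W:wait | queues: N=1 E=2 S=0 W=0
Step 3 [NS]: N:car7-GO,E:wait,S:empty,W:wait | queues: N=0 E=2 S=0 W=0
Step 4 [NS]: N:empty,E:wait,S:empty,W:wait | queues: N=0 E=2 S=0 W=0
Step 5 [EW]: N:wait,E:car1-GO,S:wait,W:empty | queues: N=0 E=1 S=0 W=0
Step 6 [EW]: N:wait,E:car6-GO,S:wait,W:empty | queues: N=0 E=0 S=0 W=0

N: empty
E: empty
S: empty
W: empty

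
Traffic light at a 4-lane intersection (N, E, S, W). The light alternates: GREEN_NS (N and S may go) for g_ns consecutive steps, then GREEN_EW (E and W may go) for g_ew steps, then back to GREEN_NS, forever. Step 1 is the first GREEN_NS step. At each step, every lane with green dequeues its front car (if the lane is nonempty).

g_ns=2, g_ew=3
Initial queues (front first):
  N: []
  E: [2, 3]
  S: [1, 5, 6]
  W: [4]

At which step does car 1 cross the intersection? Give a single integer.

Step 1 [NS]: N:empty,E:wait,S:car1-GO,W:wait | queues: N=0 E=2 S=2 W=1
Step 2 [NS]: N:empty,E:wait,S:car5-GO,W:wait | queues: N=0 E=2 S=1 W=1
Step 3 [EW]: N:wait,E:car2-GO,S:wait,W:car4-GO | queues: N=0 E=1 S=1 W=0
Step 4 [EW]: N:wait,E:car3-GO,S:wait,W:empty | queues: N=0 E=0 S=1 W=0
Step 5 [EW]: N:wait,E:empty,S:wait,W:empty | queues: N=0 E=0 S=1 W=0
Step 6 [NS]: N:empty,E:wait,S:car6-GO,W:wait | queues: N=0 E=0 S=0 W=0
Car 1 crosses at step 1

1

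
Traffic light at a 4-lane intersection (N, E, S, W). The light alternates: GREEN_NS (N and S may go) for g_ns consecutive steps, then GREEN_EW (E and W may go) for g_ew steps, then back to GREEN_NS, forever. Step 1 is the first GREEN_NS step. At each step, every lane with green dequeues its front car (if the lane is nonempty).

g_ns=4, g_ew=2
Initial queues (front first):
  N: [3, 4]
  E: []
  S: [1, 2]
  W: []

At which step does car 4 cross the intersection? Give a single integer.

Step 1 [NS]: N:car3-GO,E:wait,S:car1-GO,W:wait | queues: N=1 E=0 S=1 W=0
Step 2 [NS]: N:car4-GO,E:wait,S:car2-GO,W:wait | queues: N=0 E=0 S=0 W=0
Car 4 crosses at step 2

2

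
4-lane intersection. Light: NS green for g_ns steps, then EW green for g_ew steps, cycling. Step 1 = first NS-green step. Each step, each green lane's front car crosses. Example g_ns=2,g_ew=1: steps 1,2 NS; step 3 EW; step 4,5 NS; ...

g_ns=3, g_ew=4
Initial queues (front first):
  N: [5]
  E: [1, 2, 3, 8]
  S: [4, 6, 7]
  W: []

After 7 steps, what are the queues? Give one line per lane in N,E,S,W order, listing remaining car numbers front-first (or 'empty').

Step 1 [NS]: N:car5-GO,E:wait,S:car4-GO,W:wait | queues: N=0 E=4 S=2 W=0
Step 2 [NS]: N:empty,E:wait,S:car6-GO,W:wait | queues: N=0 E=4 S=1 W=0
Step 3 [NS]: N:empty,E:wait,S:car7-GO,W:wait | queues: N=0 E=4 S=0 W=0
Step 4 [EW]: N:wait,E:car1-GO,S:wait,W:empty | queues: N=0 E=3 S=0 W=0
Step 5 [EW]: N:wait,E:car2-GO,S:wait,W:empty | queues: N=0 E=2 S=0 W=0
Step 6 [EW]: N:wait,E:car3-GO,S:wait,W:empty | queues: N=0 E=1 S=0 W=0
Step 7 [EW]: N:wait,E:car8-GO,S:wait,W:empty | queues: N=0 E=0 S=0 W=0

N: empty
E: empty
S: empty
W: empty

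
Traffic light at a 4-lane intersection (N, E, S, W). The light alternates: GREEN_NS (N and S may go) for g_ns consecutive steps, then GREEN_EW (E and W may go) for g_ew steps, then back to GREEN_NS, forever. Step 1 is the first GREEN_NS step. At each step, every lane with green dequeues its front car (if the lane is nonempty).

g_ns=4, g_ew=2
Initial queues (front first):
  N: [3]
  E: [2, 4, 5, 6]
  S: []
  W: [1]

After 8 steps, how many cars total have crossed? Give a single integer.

Answer: 4

Derivation:
Step 1 [NS]: N:car3-GO,E:wait,S:empty,W:wait | queues: N=0 E=4 S=0 W=1
Step 2 [NS]: N:empty,E:wait,S:empty,W:wait | queues: N=0 E=4 S=0 W=1
Step 3 [NS]: N:empty,E:wait,S:empty,W:wait | queues: N=0 E=4 S=0 W=1
Step 4 [NS]: N:empty,E:wait,S:empty,W:wait | queues: N=0 E=4 S=0 W=1
Step 5 [EW]: N:wait,E:car2-GO,S:wait,W:car1-GO | queues: N=0 E=3 S=0 W=0
Step 6 [EW]: N:wait,E:car4-GO,S:wait,W:empty | queues: N=0 E=2 S=0 W=0
Step 7 [NS]: N:empty,E:wait,S:empty,W:wait | queues: N=0 E=2 S=0 W=0
Step 8 [NS]: N:empty,E:wait,S:empty,W:wait | queues: N=0 E=2 S=0 W=0
Cars crossed by step 8: 4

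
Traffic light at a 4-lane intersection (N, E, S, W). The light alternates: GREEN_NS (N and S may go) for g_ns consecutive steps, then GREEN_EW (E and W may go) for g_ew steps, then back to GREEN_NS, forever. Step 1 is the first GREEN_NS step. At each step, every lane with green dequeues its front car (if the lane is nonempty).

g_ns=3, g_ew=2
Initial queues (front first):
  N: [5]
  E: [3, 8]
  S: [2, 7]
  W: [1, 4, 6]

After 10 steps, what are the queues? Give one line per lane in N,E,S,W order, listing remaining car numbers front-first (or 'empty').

Step 1 [NS]: N:car5-GO,E:wait,S:car2-GO,W:wait | queues: N=0 E=2 S=1 W=3
Step 2 [NS]: N:empty,E:wait,S:car7-GO,W:wait | queues: N=0 E=2 S=0 W=3
Step 3 [NS]: N:empty,E:wait,S:empty,W:wait | queues: N=0 E=2 S=0 W=3
Step 4 [EW]: N:wait,E:car3-GO,S:wait,W:car1-GO | queues: N=0 E=1 S=0 W=2
Step 5 [EW]: N:wait,E:car8-GO,S:wait,W:car4-GO | queues: N=0 E=0 S=0 W=1
Step 6 [NS]: N:empty,E:wait,S:empty,W:wait | queues: N=0 E=0 S=0 W=1
Step 7 [NS]: N:empty,E:wait,S:empty,W:wait | queues: N=0 E=0 S=0 W=1
Step 8 [NS]: N:empty,E:wait,S:empty,W:wait | queues: N=0 E=0 S=0 W=1
Step 9 [EW]: N:wait,E:empty,S:wait,W:car6-GO | queues: N=0 E=0 S=0 W=0

N: empty
E: empty
S: empty
W: empty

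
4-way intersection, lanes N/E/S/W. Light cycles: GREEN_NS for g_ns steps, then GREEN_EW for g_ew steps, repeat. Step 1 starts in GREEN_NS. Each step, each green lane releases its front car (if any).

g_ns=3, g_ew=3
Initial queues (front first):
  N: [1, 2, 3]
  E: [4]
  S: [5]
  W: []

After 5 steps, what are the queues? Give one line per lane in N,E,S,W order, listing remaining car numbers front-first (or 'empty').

Step 1 [NS]: N:car1-GO,E:wait,S:car5-GO,W:wait | queues: N=2 E=1 S=0 W=0
Step 2 [NS]: N:car2-GO,E:wait,S:empty,W:wait | queues: N=1 E=1 S=0 W=0
Step 3 [NS]: N:car3-GO,E:wait,S:empty,W:wait | queues: N=0 E=1 S=0 W=0
Step 4 [EW]: N:wait,E:car4-GO,S:wait,W:empty | queues: N=0 E=0 S=0 W=0

N: empty
E: empty
S: empty
W: empty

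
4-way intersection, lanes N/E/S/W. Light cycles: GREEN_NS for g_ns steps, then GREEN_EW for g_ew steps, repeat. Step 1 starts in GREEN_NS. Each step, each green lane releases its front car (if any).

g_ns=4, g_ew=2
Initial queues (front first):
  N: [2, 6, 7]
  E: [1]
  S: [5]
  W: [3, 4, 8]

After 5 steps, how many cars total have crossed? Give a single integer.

Answer: 6

Derivation:
Step 1 [NS]: N:car2-GO,E:wait,S:car5-GO,W:wait | queues: N=2 E=1 S=0 W=3
Step 2 [NS]: N:car6-GO,E:wait,S:empty,W:wait | queues: N=1 E=1 S=0 W=3
Step 3 [NS]: N:car7-GO,E:wait,S:empty,W:wait | queues: N=0 E=1 S=0 W=3
Step 4 [NS]: N:empty,E:wait,S:empty,W:wait | queues: N=0 E=1 S=0 W=3
Step 5 [EW]: N:wait,E:car1-GO,S:wait,W:car3-GO | queues: N=0 E=0 S=0 W=2
Cars crossed by step 5: 6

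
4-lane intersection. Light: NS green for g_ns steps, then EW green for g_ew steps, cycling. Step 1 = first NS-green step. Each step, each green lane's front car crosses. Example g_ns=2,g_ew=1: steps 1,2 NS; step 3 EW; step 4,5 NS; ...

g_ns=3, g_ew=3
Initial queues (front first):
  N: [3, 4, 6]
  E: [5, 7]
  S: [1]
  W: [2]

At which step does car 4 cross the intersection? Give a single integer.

Step 1 [NS]: N:car3-GO,E:wait,S:car1-GO,W:wait | queues: N=2 E=2 S=0 W=1
Step 2 [NS]: N:car4-GO,E:wait,S:empty,W:wait | queues: N=1 E=2 S=0 W=1
Step 3 [NS]: N:car6-GO,E:wait,S:empty,W:wait | queues: N=0 E=2 S=0 W=1
Step 4 [EW]: N:wait,E:car5-GO,S:wait,W:car2-GO | queues: N=0 E=1 S=0 W=0
Step 5 [EW]: N:wait,E:car7-GO,S:wait,W:empty | queues: N=0 E=0 S=0 W=0
Car 4 crosses at step 2

2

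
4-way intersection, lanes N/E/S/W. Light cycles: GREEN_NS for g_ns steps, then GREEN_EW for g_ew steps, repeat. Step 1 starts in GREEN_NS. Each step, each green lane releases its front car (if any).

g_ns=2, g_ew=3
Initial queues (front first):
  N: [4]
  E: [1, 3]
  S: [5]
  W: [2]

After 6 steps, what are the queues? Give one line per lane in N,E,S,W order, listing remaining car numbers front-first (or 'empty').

Step 1 [NS]: N:car4-GO,E:wait,S:car5-GO,W:wait | queues: N=0 E=2 S=0 W=1
Step 2 [NS]: N:empty,E:wait,S:empty,W:wait | queues: N=0 E=2 S=0 W=1
Step 3 [EW]: N:wait,E:car1-GO,S:wait,W:car2-GO | queues: N=0 E=1 S=0 W=0
Step 4 [EW]: N:wait,E:car3-GO,S:wait,W:empty | queues: N=0 E=0 S=0 W=0

N: empty
E: empty
S: empty
W: empty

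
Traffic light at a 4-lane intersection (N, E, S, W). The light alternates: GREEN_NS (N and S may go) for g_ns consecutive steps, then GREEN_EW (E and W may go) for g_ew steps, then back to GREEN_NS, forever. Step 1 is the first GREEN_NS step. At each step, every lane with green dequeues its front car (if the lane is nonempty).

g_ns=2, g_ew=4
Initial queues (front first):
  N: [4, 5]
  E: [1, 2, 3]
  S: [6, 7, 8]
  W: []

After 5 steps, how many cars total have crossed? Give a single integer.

Answer: 7

Derivation:
Step 1 [NS]: N:car4-GO,E:wait,S:car6-GO,W:wait | queues: N=1 E=3 S=2 W=0
Step 2 [NS]: N:car5-GO,E:wait,S:car7-GO,W:wait | queues: N=0 E=3 S=1 W=0
Step 3 [EW]: N:wait,E:car1-GO,S:wait,W:empty | queues: N=0 E=2 S=1 W=0
Step 4 [EW]: N:wait,E:car2-GO,S:wait,W:empty | queues: N=0 E=1 S=1 W=0
Step 5 [EW]: N:wait,E:car3-GO,S:wait,W:empty | queues: N=0 E=0 S=1 W=0
Cars crossed by step 5: 7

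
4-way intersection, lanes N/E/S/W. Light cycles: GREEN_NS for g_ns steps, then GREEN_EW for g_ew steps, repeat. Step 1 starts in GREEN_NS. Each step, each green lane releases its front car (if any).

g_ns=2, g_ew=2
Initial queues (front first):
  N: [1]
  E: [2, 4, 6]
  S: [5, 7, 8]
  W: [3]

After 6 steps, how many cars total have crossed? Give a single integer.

Step 1 [NS]: N:car1-GO,E:wait,S:car5-GO,W:wait | queues: N=0 E=3 S=2 W=1
Step 2 [NS]: N:empty,E:wait,S:car7-GO,W:wait | queues: N=0 E=3 S=1 W=1
Step 3 [EW]: N:wait,E:car2-GO,S:wait,W:car3-GO | queues: N=0 E=2 S=1 W=0
Step 4 [EW]: N:wait,E:car4-GO,S:wait,W:empty | queues: N=0 E=1 S=1 W=0
Step 5 [NS]: N:empty,E:wait,S:car8-GO,W:wait | queues: N=0 E=1 S=0 W=0
Step 6 [NS]: N:empty,E:wait,S:empty,W:wait | queues: N=0 E=1 S=0 W=0
Cars crossed by step 6: 7

Answer: 7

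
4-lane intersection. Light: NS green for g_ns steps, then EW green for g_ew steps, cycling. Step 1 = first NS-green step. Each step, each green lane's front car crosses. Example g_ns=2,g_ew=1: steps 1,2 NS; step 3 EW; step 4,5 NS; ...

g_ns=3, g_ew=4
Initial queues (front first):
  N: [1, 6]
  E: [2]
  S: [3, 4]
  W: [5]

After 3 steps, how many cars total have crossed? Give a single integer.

Step 1 [NS]: N:car1-GO,E:wait,S:car3-GO,W:wait | queues: N=1 E=1 S=1 W=1
Step 2 [NS]: N:car6-GO,E:wait,S:car4-GO,W:wait | queues: N=0 E=1 S=0 W=1
Step 3 [NS]: N:empty,E:wait,S:empty,W:wait | queues: N=0 E=1 S=0 W=1
Cars crossed by step 3: 4

Answer: 4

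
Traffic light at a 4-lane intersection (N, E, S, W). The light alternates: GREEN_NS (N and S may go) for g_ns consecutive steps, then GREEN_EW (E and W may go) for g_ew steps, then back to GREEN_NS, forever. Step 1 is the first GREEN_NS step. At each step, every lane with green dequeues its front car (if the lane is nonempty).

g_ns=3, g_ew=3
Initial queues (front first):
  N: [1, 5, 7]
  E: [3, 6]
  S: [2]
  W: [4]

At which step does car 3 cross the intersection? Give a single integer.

Step 1 [NS]: N:car1-GO,E:wait,S:car2-GO,W:wait | queues: N=2 E=2 S=0 W=1
Step 2 [NS]: N:car5-GO,E:wait,S:empty,W:wait | queues: N=1 E=2 S=0 W=1
Step 3 [NS]: N:car7-GO,E:wait,S:empty,W:wait | queues: N=0 E=2 S=0 W=1
Step 4 [EW]: N:wait,E:car3-GO,S:wait,W:car4-GO | queues: N=0 E=1 S=0 W=0
Step 5 [EW]: N:wait,E:car6-GO,S:wait,W:empty | queues: N=0 E=0 S=0 W=0
Car 3 crosses at step 4

4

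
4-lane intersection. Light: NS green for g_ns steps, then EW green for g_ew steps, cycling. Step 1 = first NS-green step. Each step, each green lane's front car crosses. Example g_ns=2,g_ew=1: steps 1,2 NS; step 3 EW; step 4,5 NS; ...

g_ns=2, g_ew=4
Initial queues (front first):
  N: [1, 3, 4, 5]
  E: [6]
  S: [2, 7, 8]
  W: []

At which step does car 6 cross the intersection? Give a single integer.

Step 1 [NS]: N:car1-GO,E:wait,S:car2-GO,W:wait | queues: N=3 E=1 S=2 W=0
Step 2 [NS]: N:car3-GO,E:wait,S:car7-GO,W:wait | queues: N=2 E=1 S=1 W=0
Step 3 [EW]: N:wait,E:car6-GO,S:wait,W:empty | queues: N=2 E=0 S=1 W=0
Step 4 [EW]: N:wait,E:empty,S:wait,W:empty | queues: N=2 E=0 S=1 W=0
Step 5 [EW]: N:wait,E:empty,S:wait,W:empty | queues: N=2 E=0 S=1 W=0
Step 6 [EW]: N:wait,E:empty,S:wait,W:empty | queues: N=2 E=0 S=1 W=0
Step 7 [NS]: N:car4-GO,E:wait,S:car8-GO,W:wait | queues: N=1 E=0 S=0 W=0
Step 8 [NS]: N:car5-GO,E:wait,S:empty,W:wait | queues: N=0 E=0 S=0 W=0
Car 6 crosses at step 3

3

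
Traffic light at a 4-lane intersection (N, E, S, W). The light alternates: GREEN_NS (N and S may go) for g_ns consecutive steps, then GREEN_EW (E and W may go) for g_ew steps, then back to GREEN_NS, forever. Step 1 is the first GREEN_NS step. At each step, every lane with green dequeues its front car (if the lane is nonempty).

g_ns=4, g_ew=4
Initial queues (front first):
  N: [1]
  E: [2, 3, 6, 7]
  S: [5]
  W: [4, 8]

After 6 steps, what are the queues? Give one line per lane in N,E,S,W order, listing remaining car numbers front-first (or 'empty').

Step 1 [NS]: N:car1-GO,E:wait,S:car5-GO,W:wait | queues: N=0 E=4 S=0 W=2
Step 2 [NS]: N:empty,E:wait,S:empty,W:wait | queues: N=0 E=4 S=0 W=2
Step 3 [NS]: N:empty,E:wait,S:empty,W:wait | queues: N=0 E=4 S=0 W=2
Step 4 [NS]: N:empty,E:wait,S:empty,W:wait | queues: N=0 E=4 S=0 W=2
Step 5 [EW]: N:wait,E:car2-GO,S:wait,W:car4-GO | queues: N=0 E=3 S=0 W=1
Step 6 [EW]: N:wait,E:car3-GO,S:wait,W:car8-GO | queues: N=0 E=2 S=0 W=0

N: empty
E: 6 7
S: empty
W: empty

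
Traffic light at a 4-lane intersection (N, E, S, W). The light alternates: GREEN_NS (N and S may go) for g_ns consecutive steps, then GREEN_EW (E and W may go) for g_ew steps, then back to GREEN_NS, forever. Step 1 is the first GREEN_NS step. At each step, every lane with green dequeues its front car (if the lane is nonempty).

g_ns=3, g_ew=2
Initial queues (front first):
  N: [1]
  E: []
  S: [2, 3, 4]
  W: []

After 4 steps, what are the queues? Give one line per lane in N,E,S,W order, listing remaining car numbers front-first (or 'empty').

Step 1 [NS]: N:car1-GO,E:wait,S:car2-GO,W:wait | queues: N=0 E=0 S=2 W=0
Step 2 [NS]: N:empty,E:wait,S:car3-GO,W:wait | queues: N=0 E=0 S=1 W=0
Step 3 [NS]: N:empty,E:wait,S:car4-GO,W:wait | queues: N=0 E=0 S=0 W=0

N: empty
E: empty
S: empty
W: empty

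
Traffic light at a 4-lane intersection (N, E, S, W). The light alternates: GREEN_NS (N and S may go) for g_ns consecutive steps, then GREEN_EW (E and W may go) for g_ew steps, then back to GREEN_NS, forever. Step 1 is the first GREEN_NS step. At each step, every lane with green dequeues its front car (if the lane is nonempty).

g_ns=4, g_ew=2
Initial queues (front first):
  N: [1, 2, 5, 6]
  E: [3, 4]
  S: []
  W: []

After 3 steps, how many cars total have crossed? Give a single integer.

Step 1 [NS]: N:car1-GO,E:wait,S:empty,W:wait | queues: N=3 E=2 S=0 W=0
Step 2 [NS]: N:car2-GO,E:wait,S:empty,W:wait | queues: N=2 E=2 S=0 W=0
Step 3 [NS]: N:car5-GO,E:wait,S:empty,W:wait | queues: N=1 E=2 S=0 W=0
Cars crossed by step 3: 3

Answer: 3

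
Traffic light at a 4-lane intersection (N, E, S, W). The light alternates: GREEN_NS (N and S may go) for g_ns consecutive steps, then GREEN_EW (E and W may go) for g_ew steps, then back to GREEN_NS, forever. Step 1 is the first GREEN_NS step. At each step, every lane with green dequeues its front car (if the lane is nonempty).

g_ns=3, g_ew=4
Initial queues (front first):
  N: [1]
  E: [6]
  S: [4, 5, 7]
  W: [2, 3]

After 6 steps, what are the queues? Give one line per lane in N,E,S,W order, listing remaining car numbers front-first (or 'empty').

Step 1 [NS]: N:car1-GO,E:wait,S:car4-GO,W:wait | queues: N=0 E=1 S=2 W=2
Step 2 [NS]: N:empty,E:wait,S:car5-GO,W:wait | queues: N=0 E=1 S=1 W=2
Step 3 [NS]: N:empty,E:wait,S:car7-GO,W:wait | queues: N=0 E=1 S=0 W=2
Step 4 [EW]: N:wait,E:car6-GO,S:wait,W:car2-GO | queues: N=0 E=0 S=0 W=1
Step 5 [EW]: N:wait,E:empty,S:wait,W:car3-GO | queues: N=0 E=0 S=0 W=0

N: empty
E: empty
S: empty
W: empty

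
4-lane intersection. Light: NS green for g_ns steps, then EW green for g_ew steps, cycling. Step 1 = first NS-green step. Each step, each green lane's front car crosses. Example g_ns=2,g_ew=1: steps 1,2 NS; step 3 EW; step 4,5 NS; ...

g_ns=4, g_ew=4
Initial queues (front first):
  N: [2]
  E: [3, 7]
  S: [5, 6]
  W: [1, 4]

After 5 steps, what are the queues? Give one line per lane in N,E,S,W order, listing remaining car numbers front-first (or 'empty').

Step 1 [NS]: N:car2-GO,E:wait,S:car5-GO,W:wait | queues: N=0 E=2 S=1 W=2
Step 2 [NS]: N:empty,E:wait,S:car6-GO,W:wait | queues: N=0 E=2 S=0 W=2
Step 3 [NS]: N:empty,E:wait,S:empty,W:wait | queues: N=0 E=2 S=0 W=2
Step 4 [NS]: N:empty,E:wait,S:empty,W:wait | queues: N=0 E=2 S=0 W=2
Step 5 [EW]: N:wait,E:car3-GO,S:wait,W:car1-GO | queues: N=0 E=1 S=0 W=1

N: empty
E: 7
S: empty
W: 4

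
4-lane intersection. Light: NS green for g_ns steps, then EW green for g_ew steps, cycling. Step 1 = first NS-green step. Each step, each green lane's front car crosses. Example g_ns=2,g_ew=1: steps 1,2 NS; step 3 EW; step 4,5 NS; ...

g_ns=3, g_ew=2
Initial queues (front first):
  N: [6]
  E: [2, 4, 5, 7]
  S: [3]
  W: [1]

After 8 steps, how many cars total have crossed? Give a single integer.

Answer: 5

Derivation:
Step 1 [NS]: N:car6-GO,E:wait,S:car3-GO,W:wait | queues: N=0 E=4 S=0 W=1
Step 2 [NS]: N:empty,E:wait,S:empty,W:wait | queues: N=0 E=4 S=0 W=1
Step 3 [NS]: N:empty,E:wait,S:empty,W:wait | queues: N=0 E=4 S=0 W=1
Step 4 [EW]: N:wait,E:car2-GO,S:wait,W:car1-GO | queues: N=0 E=3 S=0 W=0
Step 5 [EW]: N:wait,E:car4-GO,S:wait,W:empty | queues: N=0 E=2 S=0 W=0
Step 6 [NS]: N:empty,E:wait,S:empty,W:wait | queues: N=0 E=2 S=0 W=0
Step 7 [NS]: N:empty,E:wait,S:empty,W:wait | queues: N=0 E=2 S=0 W=0
Step 8 [NS]: N:empty,E:wait,S:empty,W:wait | queues: N=0 E=2 S=0 W=0
Cars crossed by step 8: 5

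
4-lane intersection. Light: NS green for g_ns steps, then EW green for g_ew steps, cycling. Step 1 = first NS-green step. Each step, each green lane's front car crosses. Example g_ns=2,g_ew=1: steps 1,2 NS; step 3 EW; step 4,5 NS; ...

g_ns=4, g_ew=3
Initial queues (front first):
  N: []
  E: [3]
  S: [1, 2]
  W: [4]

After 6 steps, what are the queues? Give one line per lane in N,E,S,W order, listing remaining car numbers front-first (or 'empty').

Step 1 [NS]: N:empty,E:wait,S:car1-GO,W:wait | queues: N=0 E=1 S=1 W=1
Step 2 [NS]: N:empty,E:wait,S:car2-GO,W:wait | queues: N=0 E=1 S=0 W=1
Step 3 [NS]: N:empty,E:wait,S:empty,W:wait | queues: N=0 E=1 S=0 W=1
Step 4 [NS]: N:empty,E:wait,S:empty,W:wait | queues: N=0 E=1 S=0 W=1
Step 5 [EW]: N:wait,E:car3-GO,S:wait,W:car4-GO | queues: N=0 E=0 S=0 W=0

N: empty
E: empty
S: empty
W: empty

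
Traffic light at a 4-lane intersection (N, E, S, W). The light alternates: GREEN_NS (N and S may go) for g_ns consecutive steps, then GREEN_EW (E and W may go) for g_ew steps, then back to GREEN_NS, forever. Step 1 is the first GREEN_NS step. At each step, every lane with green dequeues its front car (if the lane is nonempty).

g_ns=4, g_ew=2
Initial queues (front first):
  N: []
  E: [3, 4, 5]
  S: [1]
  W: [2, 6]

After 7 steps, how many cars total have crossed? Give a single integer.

Answer: 5

Derivation:
Step 1 [NS]: N:empty,E:wait,S:car1-GO,W:wait | queues: N=0 E=3 S=0 W=2
Step 2 [NS]: N:empty,E:wait,S:empty,W:wait | queues: N=0 E=3 S=0 W=2
Step 3 [NS]: N:empty,E:wait,S:empty,W:wait | queues: N=0 E=3 S=0 W=2
Step 4 [NS]: N:empty,E:wait,S:empty,W:wait | queues: N=0 E=3 S=0 W=2
Step 5 [EW]: N:wait,E:car3-GO,S:wait,W:car2-GO | queues: N=0 E=2 S=0 W=1
Step 6 [EW]: N:wait,E:car4-GO,S:wait,W:car6-GO | queues: N=0 E=1 S=0 W=0
Step 7 [NS]: N:empty,E:wait,S:empty,W:wait | queues: N=0 E=1 S=0 W=0
Cars crossed by step 7: 5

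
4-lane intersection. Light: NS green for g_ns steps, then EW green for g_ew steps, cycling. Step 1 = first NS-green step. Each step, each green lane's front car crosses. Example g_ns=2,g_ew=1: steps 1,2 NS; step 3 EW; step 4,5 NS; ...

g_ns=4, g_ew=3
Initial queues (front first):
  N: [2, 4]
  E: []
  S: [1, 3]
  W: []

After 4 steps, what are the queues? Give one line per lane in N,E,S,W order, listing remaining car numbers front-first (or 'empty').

Step 1 [NS]: N:car2-GO,E:wait,S:car1-GO,W:wait | queues: N=1 E=0 S=1 W=0
Step 2 [NS]: N:car4-GO,E:wait,S:car3-GO,W:wait | queues: N=0 E=0 S=0 W=0

N: empty
E: empty
S: empty
W: empty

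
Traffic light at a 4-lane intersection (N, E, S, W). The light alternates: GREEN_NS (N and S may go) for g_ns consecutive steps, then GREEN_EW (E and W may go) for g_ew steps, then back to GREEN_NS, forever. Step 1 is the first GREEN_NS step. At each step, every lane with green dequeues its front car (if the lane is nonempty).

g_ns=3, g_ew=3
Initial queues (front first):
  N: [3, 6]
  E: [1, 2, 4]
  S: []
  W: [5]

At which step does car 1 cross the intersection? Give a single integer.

Step 1 [NS]: N:car3-GO,E:wait,S:empty,W:wait | queues: N=1 E=3 S=0 W=1
Step 2 [NS]: N:car6-GO,E:wait,S:empty,W:wait | queues: N=0 E=3 S=0 W=1
Step 3 [NS]: N:empty,E:wait,S:empty,W:wait | queues: N=0 E=3 S=0 W=1
Step 4 [EW]: N:wait,E:car1-GO,S:wait,W:car5-GO | queues: N=0 E=2 S=0 W=0
Step 5 [EW]: N:wait,E:car2-GO,S:wait,W:empty | queues: N=0 E=1 S=0 W=0
Step 6 [EW]: N:wait,E:car4-GO,S:wait,W:empty | queues: N=0 E=0 S=0 W=0
Car 1 crosses at step 4

4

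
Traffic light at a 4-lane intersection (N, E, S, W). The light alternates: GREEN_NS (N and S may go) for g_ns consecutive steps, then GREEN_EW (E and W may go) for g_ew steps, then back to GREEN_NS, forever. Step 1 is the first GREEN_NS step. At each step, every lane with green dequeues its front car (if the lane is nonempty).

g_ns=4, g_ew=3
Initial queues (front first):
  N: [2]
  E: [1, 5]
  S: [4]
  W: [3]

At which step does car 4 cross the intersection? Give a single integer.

Step 1 [NS]: N:car2-GO,E:wait,S:car4-GO,W:wait | queues: N=0 E=2 S=0 W=1
Step 2 [NS]: N:empty,E:wait,S:empty,W:wait | queues: N=0 E=2 S=0 W=1
Step 3 [NS]: N:empty,E:wait,S:empty,W:wait | queues: N=0 E=2 S=0 W=1
Step 4 [NS]: N:empty,E:wait,S:empty,W:wait | queues: N=0 E=2 S=0 W=1
Step 5 [EW]: N:wait,E:car1-GO,S:wait,W:car3-GO | queues: N=0 E=1 S=0 W=0
Step 6 [EW]: N:wait,E:car5-GO,S:wait,W:empty | queues: N=0 E=0 S=0 W=0
Car 4 crosses at step 1

1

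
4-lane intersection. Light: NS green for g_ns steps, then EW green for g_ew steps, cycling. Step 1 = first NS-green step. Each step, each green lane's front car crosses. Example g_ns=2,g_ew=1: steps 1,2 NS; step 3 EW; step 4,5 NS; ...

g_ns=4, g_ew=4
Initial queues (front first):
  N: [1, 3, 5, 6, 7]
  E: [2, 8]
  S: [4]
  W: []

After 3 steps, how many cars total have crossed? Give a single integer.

Step 1 [NS]: N:car1-GO,E:wait,S:car4-GO,W:wait | queues: N=4 E=2 S=0 W=0
Step 2 [NS]: N:car3-GO,E:wait,S:empty,W:wait | queues: N=3 E=2 S=0 W=0
Step 3 [NS]: N:car5-GO,E:wait,S:empty,W:wait | queues: N=2 E=2 S=0 W=0
Cars crossed by step 3: 4

Answer: 4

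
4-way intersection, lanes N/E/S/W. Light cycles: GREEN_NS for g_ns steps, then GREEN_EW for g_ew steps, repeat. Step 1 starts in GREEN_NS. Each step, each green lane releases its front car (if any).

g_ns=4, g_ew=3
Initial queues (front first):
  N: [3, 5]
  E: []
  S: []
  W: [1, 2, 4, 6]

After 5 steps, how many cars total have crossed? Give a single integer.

Answer: 3

Derivation:
Step 1 [NS]: N:car3-GO,E:wait,S:empty,W:wait | queues: N=1 E=0 S=0 W=4
Step 2 [NS]: N:car5-GO,E:wait,S:empty,W:wait | queues: N=0 E=0 S=0 W=4
Step 3 [NS]: N:empty,E:wait,S:empty,W:wait | queues: N=0 E=0 S=0 W=4
Step 4 [NS]: N:empty,E:wait,S:empty,W:wait | queues: N=0 E=0 S=0 W=4
Step 5 [EW]: N:wait,E:empty,S:wait,W:car1-GO | queues: N=0 E=0 S=0 W=3
Cars crossed by step 5: 3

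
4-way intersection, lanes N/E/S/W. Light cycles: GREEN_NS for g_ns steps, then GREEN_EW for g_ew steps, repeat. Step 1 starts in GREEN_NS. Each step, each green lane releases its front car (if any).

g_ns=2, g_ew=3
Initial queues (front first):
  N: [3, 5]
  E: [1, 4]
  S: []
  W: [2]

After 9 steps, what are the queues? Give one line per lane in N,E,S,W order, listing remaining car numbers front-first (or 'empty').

Step 1 [NS]: N:car3-GO,E:wait,S:empty,W:wait | queues: N=1 E=2 S=0 W=1
Step 2 [NS]: N:car5-GO,E:wait,S:empty,W:wait | queues: N=0 E=2 S=0 W=1
Step 3 [EW]: N:wait,E:car1-GO,S:wait,W:car2-GO | queues: N=0 E=1 S=0 W=0
Step 4 [EW]: N:wait,E:car4-GO,S:wait,W:empty | queues: N=0 E=0 S=0 W=0

N: empty
E: empty
S: empty
W: empty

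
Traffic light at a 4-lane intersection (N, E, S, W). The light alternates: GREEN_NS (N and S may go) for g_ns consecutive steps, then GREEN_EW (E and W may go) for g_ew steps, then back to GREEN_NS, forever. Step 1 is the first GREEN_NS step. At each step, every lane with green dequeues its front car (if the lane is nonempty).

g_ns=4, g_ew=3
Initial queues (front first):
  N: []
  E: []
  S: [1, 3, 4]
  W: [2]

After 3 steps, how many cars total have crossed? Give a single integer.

Answer: 3

Derivation:
Step 1 [NS]: N:empty,E:wait,S:car1-GO,W:wait | queues: N=0 E=0 S=2 W=1
Step 2 [NS]: N:empty,E:wait,S:car3-GO,W:wait | queues: N=0 E=0 S=1 W=1
Step 3 [NS]: N:empty,E:wait,S:car4-GO,W:wait | queues: N=0 E=0 S=0 W=1
Cars crossed by step 3: 3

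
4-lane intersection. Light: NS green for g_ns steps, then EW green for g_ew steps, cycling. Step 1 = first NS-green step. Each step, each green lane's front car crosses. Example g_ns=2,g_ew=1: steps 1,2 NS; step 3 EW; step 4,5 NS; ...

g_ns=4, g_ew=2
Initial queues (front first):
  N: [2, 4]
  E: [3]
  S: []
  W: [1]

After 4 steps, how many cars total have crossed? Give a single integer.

Answer: 2

Derivation:
Step 1 [NS]: N:car2-GO,E:wait,S:empty,W:wait | queues: N=1 E=1 S=0 W=1
Step 2 [NS]: N:car4-GO,E:wait,S:empty,W:wait | queues: N=0 E=1 S=0 W=1
Step 3 [NS]: N:empty,E:wait,S:empty,W:wait | queues: N=0 E=1 S=0 W=1
Step 4 [NS]: N:empty,E:wait,S:empty,W:wait | queues: N=0 E=1 S=0 W=1
Cars crossed by step 4: 2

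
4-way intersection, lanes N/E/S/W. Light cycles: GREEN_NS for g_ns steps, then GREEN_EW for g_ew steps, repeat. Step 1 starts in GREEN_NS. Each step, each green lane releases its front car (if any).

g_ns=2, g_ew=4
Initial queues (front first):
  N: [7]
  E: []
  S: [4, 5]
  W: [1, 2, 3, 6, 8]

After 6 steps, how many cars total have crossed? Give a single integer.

Step 1 [NS]: N:car7-GO,E:wait,S:car4-GO,W:wait | queues: N=0 E=0 S=1 W=5
Step 2 [NS]: N:empty,E:wait,S:car5-GO,W:wait | queues: N=0 E=0 S=0 W=5
Step 3 [EW]: N:wait,E:empty,S:wait,W:car1-GO | queues: N=0 E=0 S=0 W=4
Step 4 [EW]: N:wait,E:empty,S:wait,W:car2-GO | queues: N=0 E=0 S=0 W=3
Step 5 [EW]: N:wait,E:empty,S:wait,W:car3-GO | queues: N=0 E=0 S=0 W=2
Step 6 [EW]: N:wait,E:empty,S:wait,W:car6-GO | queues: N=0 E=0 S=0 W=1
Cars crossed by step 6: 7

Answer: 7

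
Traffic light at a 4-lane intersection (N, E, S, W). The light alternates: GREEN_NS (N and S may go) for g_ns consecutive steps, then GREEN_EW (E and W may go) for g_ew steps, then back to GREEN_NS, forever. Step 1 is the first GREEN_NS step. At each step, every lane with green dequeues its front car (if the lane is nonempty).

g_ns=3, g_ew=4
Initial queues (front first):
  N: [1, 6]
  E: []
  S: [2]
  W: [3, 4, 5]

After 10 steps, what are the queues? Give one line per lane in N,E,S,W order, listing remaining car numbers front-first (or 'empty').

Step 1 [NS]: N:car1-GO,E:wait,S:car2-GO,W:wait | queues: N=1 E=0 S=0 W=3
Step 2 [NS]: N:car6-GO,E:wait,S:empty,W:wait | queues: N=0 E=0 S=0 W=3
Step 3 [NS]: N:empty,E:wait,S:empty,W:wait | queues: N=0 E=0 S=0 W=3
Step 4 [EW]: N:wait,E:empty,S:wait,W:car3-GO | queues: N=0 E=0 S=0 W=2
Step 5 [EW]: N:wait,E:empty,S:wait,W:car4-GO | queues: N=0 E=0 S=0 W=1
Step 6 [EW]: N:wait,E:empty,S:wait,W:car5-GO | queues: N=0 E=0 S=0 W=0

N: empty
E: empty
S: empty
W: empty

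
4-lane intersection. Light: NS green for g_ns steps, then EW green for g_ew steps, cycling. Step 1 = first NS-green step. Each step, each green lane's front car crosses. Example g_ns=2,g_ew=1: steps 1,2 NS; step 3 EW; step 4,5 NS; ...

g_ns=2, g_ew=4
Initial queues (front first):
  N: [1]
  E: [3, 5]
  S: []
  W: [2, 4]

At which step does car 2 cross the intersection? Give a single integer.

Step 1 [NS]: N:car1-GO,E:wait,S:empty,W:wait | queues: N=0 E=2 S=0 W=2
Step 2 [NS]: N:empty,E:wait,S:empty,W:wait | queues: N=0 E=2 S=0 W=2
Step 3 [EW]: N:wait,E:car3-GO,S:wait,W:car2-GO | queues: N=0 E=1 S=0 W=1
Step 4 [EW]: N:wait,E:car5-GO,S:wait,W:car4-GO | queues: N=0 E=0 S=0 W=0
Car 2 crosses at step 3

3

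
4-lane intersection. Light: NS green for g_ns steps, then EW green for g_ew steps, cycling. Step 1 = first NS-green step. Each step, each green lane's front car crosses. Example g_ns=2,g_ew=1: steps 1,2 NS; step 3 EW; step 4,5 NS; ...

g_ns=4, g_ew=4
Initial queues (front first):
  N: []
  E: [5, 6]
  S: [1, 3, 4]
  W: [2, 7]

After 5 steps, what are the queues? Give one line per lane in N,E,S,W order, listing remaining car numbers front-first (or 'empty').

Step 1 [NS]: N:empty,E:wait,S:car1-GO,W:wait | queues: N=0 E=2 S=2 W=2
Step 2 [NS]: N:empty,E:wait,S:car3-GO,W:wait | queues: N=0 E=2 S=1 W=2
Step 3 [NS]: N:empty,E:wait,S:car4-GO,W:wait | queues: N=0 E=2 S=0 W=2
Step 4 [NS]: N:empty,E:wait,S:empty,W:wait | queues: N=0 E=2 S=0 W=2
Step 5 [EW]: N:wait,E:car5-GO,S:wait,W:car2-GO | queues: N=0 E=1 S=0 W=1

N: empty
E: 6
S: empty
W: 7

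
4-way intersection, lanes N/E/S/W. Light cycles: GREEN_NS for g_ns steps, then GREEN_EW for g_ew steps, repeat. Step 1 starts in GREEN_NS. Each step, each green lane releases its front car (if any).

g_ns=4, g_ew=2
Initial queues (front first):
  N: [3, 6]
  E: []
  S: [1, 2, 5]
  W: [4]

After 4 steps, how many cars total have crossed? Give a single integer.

Answer: 5

Derivation:
Step 1 [NS]: N:car3-GO,E:wait,S:car1-GO,W:wait | queues: N=1 E=0 S=2 W=1
Step 2 [NS]: N:car6-GO,E:wait,S:car2-GO,W:wait | queues: N=0 E=0 S=1 W=1
Step 3 [NS]: N:empty,E:wait,S:car5-GO,W:wait | queues: N=0 E=0 S=0 W=1
Step 4 [NS]: N:empty,E:wait,S:empty,W:wait | queues: N=0 E=0 S=0 W=1
Cars crossed by step 4: 5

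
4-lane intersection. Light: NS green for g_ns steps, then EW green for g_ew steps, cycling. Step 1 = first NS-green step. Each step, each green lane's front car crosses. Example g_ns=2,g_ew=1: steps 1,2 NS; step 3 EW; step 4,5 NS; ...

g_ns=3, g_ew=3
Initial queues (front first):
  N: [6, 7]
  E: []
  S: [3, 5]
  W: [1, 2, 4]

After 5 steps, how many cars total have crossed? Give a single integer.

Answer: 6

Derivation:
Step 1 [NS]: N:car6-GO,E:wait,S:car3-GO,W:wait | queues: N=1 E=0 S=1 W=3
Step 2 [NS]: N:car7-GO,E:wait,S:car5-GO,W:wait | queues: N=0 E=0 S=0 W=3
Step 3 [NS]: N:empty,E:wait,S:empty,W:wait | queues: N=0 E=0 S=0 W=3
Step 4 [EW]: N:wait,E:empty,S:wait,W:car1-GO | queues: N=0 E=0 S=0 W=2
Step 5 [EW]: N:wait,E:empty,S:wait,W:car2-GO | queues: N=0 E=0 S=0 W=1
Cars crossed by step 5: 6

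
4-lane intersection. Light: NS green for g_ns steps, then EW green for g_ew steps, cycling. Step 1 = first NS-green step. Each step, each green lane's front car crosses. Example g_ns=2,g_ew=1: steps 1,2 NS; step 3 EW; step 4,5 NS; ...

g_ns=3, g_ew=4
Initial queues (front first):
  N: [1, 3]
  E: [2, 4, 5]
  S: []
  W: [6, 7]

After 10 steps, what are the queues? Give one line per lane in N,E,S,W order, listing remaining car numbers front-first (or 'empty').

Step 1 [NS]: N:car1-GO,E:wait,S:empty,W:wait | queues: N=1 E=3 S=0 W=2
Step 2 [NS]: N:car3-GO,E:wait,S:empty,W:wait | queues: N=0 E=3 S=0 W=2
Step 3 [NS]: N:empty,E:wait,S:empty,W:wait | queues: N=0 E=3 S=0 W=2
Step 4 [EW]: N:wait,E:car2-GO,S:wait,W:car6-GO | queues: N=0 E=2 S=0 W=1
Step 5 [EW]: N:wait,E:car4-GO,S:wait,W:car7-GO | queues: N=0 E=1 S=0 W=0
Step 6 [EW]: N:wait,E:car5-GO,S:wait,W:empty | queues: N=0 E=0 S=0 W=0

N: empty
E: empty
S: empty
W: empty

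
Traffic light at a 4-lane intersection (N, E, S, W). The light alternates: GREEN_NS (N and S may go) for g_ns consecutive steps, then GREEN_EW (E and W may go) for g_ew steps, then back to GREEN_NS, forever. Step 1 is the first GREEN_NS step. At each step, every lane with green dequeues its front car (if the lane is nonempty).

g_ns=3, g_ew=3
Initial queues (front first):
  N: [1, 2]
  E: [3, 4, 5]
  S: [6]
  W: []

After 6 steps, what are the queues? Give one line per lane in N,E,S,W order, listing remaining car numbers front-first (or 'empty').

Step 1 [NS]: N:car1-GO,E:wait,S:car6-GO,W:wait | queues: N=1 E=3 S=0 W=0
Step 2 [NS]: N:car2-GO,E:wait,S:empty,W:wait | queues: N=0 E=3 S=0 W=0
Step 3 [NS]: N:empty,E:wait,S:empty,W:wait | queues: N=0 E=3 S=0 W=0
Step 4 [EW]: N:wait,E:car3-GO,S:wait,W:empty | queues: N=0 E=2 S=0 W=0
Step 5 [EW]: N:wait,E:car4-GO,S:wait,W:empty | queues: N=0 E=1 S=0 W=0
Step 6 [EW]: N:wait,E:car5-GO,S:wait,W:empty | queues: N=0 E=0 S=0 W=0

N: empty
E: empty
S: empty
W: empty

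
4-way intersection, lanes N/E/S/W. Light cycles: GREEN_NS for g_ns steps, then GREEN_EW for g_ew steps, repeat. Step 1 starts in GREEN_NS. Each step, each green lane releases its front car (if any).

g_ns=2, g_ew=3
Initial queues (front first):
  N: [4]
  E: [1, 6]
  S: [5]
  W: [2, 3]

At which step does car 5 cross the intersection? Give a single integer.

Step 1 [NS]: N:car4-GO,E:wait,S:car5-GO,W:wait | queues: N=0 E=2 S=0 W=2
Step 2 [NS]: N:empty,E:wait,S:empty,W:wait | queues: N=0 E=2 S=0 W=2
Step 3 [EW]: N:wait,E:car1-GO,S:wait,W:car2-GO | queues: N=0 E=1 S=0 W=1
Step 4 [EW]: N:wait,E:car6-GO,S:wait,W:car3-GO | queues: N=0 E=0 S=0 W=0
Car 5 crosses at step 1

1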